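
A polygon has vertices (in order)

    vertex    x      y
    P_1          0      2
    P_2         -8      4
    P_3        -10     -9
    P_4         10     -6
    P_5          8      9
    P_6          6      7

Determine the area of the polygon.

215

Apply the shoelace formula: 2A = Σ (x_i·y_{i+1} − x_{i+1}·y_i), indices taken mod 6.
P_1→P_2: (0)(4) − (-8)(2) = 16
P_2→P_3: (-8)(-9) − (-10)(4) = 112
P_3→P_4: (-10)(-6) − (10)(-9) = 150
P_4→P_5: (10)(9) − (8)(-6) = 138
P_5→P_6: (8)(7) − (6)(9) = 2
P_6→P_1: (6)(2) − (0)(7) = 12
Σ = 430
Area = |Σ|/2 = 215.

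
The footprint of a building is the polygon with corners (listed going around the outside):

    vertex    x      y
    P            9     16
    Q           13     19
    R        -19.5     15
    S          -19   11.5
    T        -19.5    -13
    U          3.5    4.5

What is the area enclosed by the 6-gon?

P→Q: (9)(19) − (13)(16) = -37
Q→R: (13)(15) − (-19.5)(19) = 565.5
R→S: (-19.5)(11.5) − (-19)(15) = 60.75
S→T: (-19)(-13) − (-19.5)(11.5) = 471.25
T→U: (-19.5)(4.5) − (3.5)(-13) = -42.25
U→P: (3.5)(16) − (9)(4.5) = 15.5
Σ = 1033.75
Area = |Σ|/2 = 516.875.

516.875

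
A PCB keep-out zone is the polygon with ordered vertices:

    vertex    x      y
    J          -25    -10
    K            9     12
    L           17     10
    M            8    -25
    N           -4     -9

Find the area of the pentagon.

593

Σ = (-210) + (-114) + (-505) + (-172) + (-185) = -1186
Area = |Σ|/2 = 593.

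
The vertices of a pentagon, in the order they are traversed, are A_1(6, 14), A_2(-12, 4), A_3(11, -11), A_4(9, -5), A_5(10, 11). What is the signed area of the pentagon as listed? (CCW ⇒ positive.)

273.5

Apply Gauss's area formula: 2A = Σ (x_i·y_{i+1} − x_{i+1}·y_i), indices taken mod 5.
A_1→A_2: (6)(4) − (-12)(14) = 192
A_2→A_3: (-12)(-11) − (11)(4) = 88
A_3→A_4: (11)(-5) − (9)(-11) = 44
A_4→A_5: (9)(11) − (10)(-5) = 149
A_5→A_1: (10)(14) − (6)(11) = 74
Σ = 547
Signed area = Σ/2 = 273.5 (positive ⇒ counter-clockwise traversal).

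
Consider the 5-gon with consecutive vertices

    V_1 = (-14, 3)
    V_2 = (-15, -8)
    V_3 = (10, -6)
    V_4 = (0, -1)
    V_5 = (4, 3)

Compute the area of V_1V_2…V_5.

Apply the surveyor's formula: 2A = Σ (x_i·y_{i+1} − x_{i+1}·y_i), indices taken mod 5.
V_1→V_2: (-14)(-8) − (-15)(3) = 157
V_2→V_3: (-15)(-6) − (10)(-8) = 170
V_3→V_4: (10)(-1) − (0)(-6) = -10
V_4→V_5: (0)(3) − (4)(-1) = 4
V_5→V_1: (4)(3) − (-14)(3) = 54
Σ = 375
Area = |Σ|/2 = 187.5.

187.5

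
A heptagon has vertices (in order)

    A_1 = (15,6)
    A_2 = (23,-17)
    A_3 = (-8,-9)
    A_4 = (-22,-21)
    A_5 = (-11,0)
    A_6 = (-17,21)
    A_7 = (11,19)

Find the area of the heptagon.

1000.5

Apply the surveyor's formula: 2A = Σ (x_i·y_{i+1} − x_{i+1}·y_i), indices taken mod 7.
Cross-terms: -393, -343, -30, -231, -231, -554, -219  ⇒  Σ = -2001
Area = |Σ|/2 = 1000.5.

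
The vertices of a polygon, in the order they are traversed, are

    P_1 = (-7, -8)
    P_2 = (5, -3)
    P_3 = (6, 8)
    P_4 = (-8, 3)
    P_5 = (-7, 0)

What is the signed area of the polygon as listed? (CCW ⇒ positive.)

P_1→P_2: (-7)(-3) − (5)(-8) = 61
P_2→P_3: (5)(8) − (6)(-3) = 58
P_3→P_4: (6)(3) − (-8)(8) = 82
P_4→P_5: (-8)(0) − (-7)(3) = 21
P_5→P_1: (-7)(-8) − (-7)(0) = 56
Σ = 278
Signed area = Σ/2 = 139 (positive ⇒ counter-clockwise traversal).

139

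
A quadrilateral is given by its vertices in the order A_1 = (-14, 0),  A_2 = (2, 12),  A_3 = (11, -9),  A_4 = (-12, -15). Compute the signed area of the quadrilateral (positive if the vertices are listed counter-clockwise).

-400.5

Apply the shoelace (surveyor's) formula: 2A = Σ (x_i·y_{i+1} − x_{i+1}·y_i), indices taken mod 4.
Σ = (-168) + (-150) + (-273) + (-210) = -801
Signed area = Σ/2 = -400.5 (negative ⇒ clockwise traversal).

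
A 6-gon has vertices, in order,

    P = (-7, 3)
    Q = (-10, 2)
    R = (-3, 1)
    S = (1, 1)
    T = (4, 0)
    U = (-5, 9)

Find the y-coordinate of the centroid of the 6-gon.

239/66

Apply the surveyor's formula. First the cross-terms c_i = x_i·y_{i+1} − x_{i+1}·y_i:
  16, -4, -4, -4, 36, 48  ⇒  2A = 88, A = 44.
Then Σ (y_i + y_{i+1})·c_i = 956, so ȳ = 956 / (6·44) = 239/66.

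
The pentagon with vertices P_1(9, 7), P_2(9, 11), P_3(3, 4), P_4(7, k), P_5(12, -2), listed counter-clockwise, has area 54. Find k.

-1

The doubled signed area Σ (x_i y_{i+1} − x_{i+1} y_i) is linear in k.
With k=0 it equals 99; the coefficient of k is -9 (from the two edges through P_4).
So -9·k + 99 = 2·54 = 108 ⇒ k = -1.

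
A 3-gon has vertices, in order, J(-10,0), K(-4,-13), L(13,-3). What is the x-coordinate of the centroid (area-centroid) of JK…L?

-1/3

Apply the shoelace (surveyor's) formula. First the cross-terms c_i = x_i·y_{i+1} − x_{i+1}·y_i:
  130, 181, -30  ⇒  2A = 281, A = 140.5.
Then Σ (x_i + x_{i+1})·c_i = -281, so x̄ = -281 / (6·140.5) = -1/3.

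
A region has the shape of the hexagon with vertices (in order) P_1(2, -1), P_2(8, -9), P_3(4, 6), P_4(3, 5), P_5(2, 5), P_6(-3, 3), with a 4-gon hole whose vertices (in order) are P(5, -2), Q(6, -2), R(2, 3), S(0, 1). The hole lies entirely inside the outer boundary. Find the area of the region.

Outer boundary:
Cross-terms: -10, 84, 2, 5, 21, -3  ⇒  Σ = 99
Area = |Σ|/2 = 49.5.
Hole:
Cross-terms: 2, 22, 2, -5  ⇒  Σ = 21
Area = |Σ|/2 = 10.5.
Net area = 49.5 − 10.5 = 39.

39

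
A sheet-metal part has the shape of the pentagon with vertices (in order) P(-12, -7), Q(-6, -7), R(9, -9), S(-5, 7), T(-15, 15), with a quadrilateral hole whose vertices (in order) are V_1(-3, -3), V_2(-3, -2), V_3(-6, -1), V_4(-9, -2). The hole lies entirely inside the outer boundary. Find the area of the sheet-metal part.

240

Outer boundary:
Apply the surveyor's formula: 2A = Σ (x_i·y_{i+1} − x_{i+1}·y_i), indices taken mod 5.
P→Q: (-12)(-7) − (-6)(-7) = 42
Q→R: (-6)(-9) − (9)(-7) = 117
R→S: (9)(7) − (-5)(-9) = 18
S→T: (-5)(15) − (-15)(7) = 30
T→P: (-15)(-7) − (-12)(15) = 285
Σ = 492
Area = |Σ|/2 = 246.
Hole:
V_1→V_2: (-3)(-2) − (-3)(-3) = -3
V_2→V_3: (-3)(-1) − (-6)(-2) = -9
V_3→V_4: (-6)(-2) − (-9)(-1) = 3
V_4→V_1: (-9)(-3) − (-3)(-2) = 21
Σ = 12
Area = |Σ|/2 = 6.
Net area = 246 − 6 = 240.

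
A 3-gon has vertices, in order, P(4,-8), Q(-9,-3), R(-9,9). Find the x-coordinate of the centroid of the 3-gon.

Apply the shoelace (surveyor's) formula. First the cross-terms c_i = x_i·y_{i+1} − x_{i+1}·y_i:
  -84, -108, 36  ⇒  2A = -156, A = -78.
Then Σ (x_i + x_{i+1})·c_i = 2184, so x̄ = 2184 / (6·(-78)) = -14/3.

-14/3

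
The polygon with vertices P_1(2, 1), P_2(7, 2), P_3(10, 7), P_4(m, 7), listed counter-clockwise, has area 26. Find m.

5

The doubled signed area Σ (x_i y_{i+1} − x_{i+1} y_i) is linear in m.
With m=0 it equals 82; the coefficient of m is -6 (from the two edges through P_4).
So -6·m + 82 = 2·26 = 52 ⇒ m = 5.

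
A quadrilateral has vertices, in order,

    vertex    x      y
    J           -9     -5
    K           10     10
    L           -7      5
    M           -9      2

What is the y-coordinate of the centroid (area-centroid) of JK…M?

814/261

Apply the shoelace (surveyor's) formula. First the cross-terms c_i = x_i·y_{i+1} − x_{i+1}·y_i:
  -40, 120, 31, 63  ⇒  2A = 174, A = 87.
Then Σ (y_i + y_{i+1})·c_i = 1628, so ȳ = 1628 / (6·87) = 814/261.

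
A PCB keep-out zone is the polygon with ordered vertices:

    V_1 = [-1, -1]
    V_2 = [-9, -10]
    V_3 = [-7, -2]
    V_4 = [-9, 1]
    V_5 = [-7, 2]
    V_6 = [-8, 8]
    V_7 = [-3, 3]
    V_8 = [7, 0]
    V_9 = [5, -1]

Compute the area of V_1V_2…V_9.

80.5

Cross-terms: 1, -52, -25, -11, -40, 0, -21, -7, -6  ⇒  Σ = -161
Area = |Σ|/2 = 80.5.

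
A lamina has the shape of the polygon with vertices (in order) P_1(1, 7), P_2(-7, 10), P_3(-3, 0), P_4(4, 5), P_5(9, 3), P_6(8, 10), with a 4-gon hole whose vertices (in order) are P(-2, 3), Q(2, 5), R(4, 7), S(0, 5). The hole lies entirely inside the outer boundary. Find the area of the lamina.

Outer boundary:
Apply the shoelace (surveyor's) formula: 2A = Σ (x_i·y_{i+1} − x_{i+1}·y_i), indices taken mod 6.
Σ = (59) + (30) + (-15) + (-33) + (66) + (46) = 153
Area = |Σ|/2 = 76.5.
Hole:
Apply the shoelace formula: 2A = Σ (x_i·y_{i+1} − x_{i+1}·y_i), indices taken mod 4.
P→Q: (-2)(5) − (2)(3) = -16
Q→R: (2)(7) − (4)(5) = -6
R→S: (4)(5) − (0)(7) = 20
S→P: (0)(3) − (-2)(5) = 10
Σ = 8
Area = |Σ|/2 = 4.
Net area = 76.5 − 4 = 72.5.

72.5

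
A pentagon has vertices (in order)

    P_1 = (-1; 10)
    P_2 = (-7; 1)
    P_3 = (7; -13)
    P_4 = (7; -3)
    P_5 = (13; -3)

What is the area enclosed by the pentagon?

184

Apply the surveyor's formula: 2A = Σ (x_i·y_{i+1} − x_{i+1}·y_i), indices taken mod 5.
Σ = (69) + (84) + (70) + (18) + (127) = 368
Area = |Σ|/2 = 184.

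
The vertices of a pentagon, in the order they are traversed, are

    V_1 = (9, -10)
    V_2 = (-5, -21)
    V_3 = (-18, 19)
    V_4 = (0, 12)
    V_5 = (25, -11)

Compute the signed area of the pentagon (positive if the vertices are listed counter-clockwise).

Cross-terms: -239, -473, -216, -300, -151  ⇒  Σ = -1379
Signed area = Σ/2 = -689.5 (negative ⇒ clockwise traversal).

-689.5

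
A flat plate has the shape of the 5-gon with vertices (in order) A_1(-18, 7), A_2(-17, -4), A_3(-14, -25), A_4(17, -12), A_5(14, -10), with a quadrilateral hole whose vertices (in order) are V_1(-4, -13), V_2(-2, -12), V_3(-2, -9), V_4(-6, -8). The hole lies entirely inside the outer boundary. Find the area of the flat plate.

522.5

Outer boundary:
Cross-terms: 191, 369, 593, -2, -82  ⇒  Σ = 1069
Area = |Σ|/2 = 534.5.
Hole:
Apply the shoelace (surveyor's) formula: 2A = Σ (x_i·y_{i+1} − x_{i+1}·y_i), indices taken mod 4.
Cross-terms: 22, -6, -38, 46  ⇒  Σ = 24
Area = |Σ|/2 = 12.
Net area = 534.5 − 12 = 522.5.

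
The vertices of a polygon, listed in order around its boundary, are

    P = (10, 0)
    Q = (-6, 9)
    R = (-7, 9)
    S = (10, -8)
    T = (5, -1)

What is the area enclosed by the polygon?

Apply the shoelace formula: 2A = Σ (x_i·y_{i+1} − x_{i+1}·y_i), indices taken mod 5.
Cross-terms: 90, 9, -34, 30, 10  ⇒  Σ = 105
Area = |Σ|/2 = 52.5.

52.5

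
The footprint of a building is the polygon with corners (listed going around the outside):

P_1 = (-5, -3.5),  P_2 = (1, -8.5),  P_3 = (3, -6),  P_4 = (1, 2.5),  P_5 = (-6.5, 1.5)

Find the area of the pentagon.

Apply the shoelace formula: 2A = Σ (x_i·y_{i+1} − x_{i+1}·y_i), indices taken mod 5.
P_1→P_2: (-5)(-8.5) − (1)(-3.5) = 46
P_2→P_3: (1)(-6) − (3)(-8.5) = 19.5
P_3→P_4: (3)(2.5) − (1)(-6) = 13.5
P_4→P_5: (1)(1.5) − (-6.5)(2.5) = 17.75
P_5→P_1: (-6.5)(-3.5) − (-5)(1.5) = 30.25
Σ = 127
Area = |Σ|/2 = 63.5.

63.5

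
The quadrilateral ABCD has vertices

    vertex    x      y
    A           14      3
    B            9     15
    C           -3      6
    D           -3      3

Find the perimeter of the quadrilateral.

|AB| = √((-5)² + (12)²) = √169 = 13
|BC| = √((-12)² + (-9)²) = √225 = 15
|CD| = √((0)² + (-3)²) = √9 = 3
|DA| = √((17)² + (0)²) = √289 = 17
Perimeter = 13 + 15 + 3 + 17 = 48.

48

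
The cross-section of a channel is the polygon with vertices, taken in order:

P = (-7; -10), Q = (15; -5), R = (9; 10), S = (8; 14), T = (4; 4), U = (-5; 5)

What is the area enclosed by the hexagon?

263.5

Σ = (185) + (195) + (46) + (-24) + (40) + (85) = 527
Area = |Σ|/2 = 263.5.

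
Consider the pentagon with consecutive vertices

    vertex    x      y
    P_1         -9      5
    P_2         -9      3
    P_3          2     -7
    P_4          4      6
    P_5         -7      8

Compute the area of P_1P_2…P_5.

Apply the surveyor's formula: 2A = Σ (x_i·y_{i+1} − x_{i+1}·y_i), indices taken mod 5.
Σ = (18) + (57) + (40) + (74) + (37) = 226
Area = |Σ|/2 = 113.

113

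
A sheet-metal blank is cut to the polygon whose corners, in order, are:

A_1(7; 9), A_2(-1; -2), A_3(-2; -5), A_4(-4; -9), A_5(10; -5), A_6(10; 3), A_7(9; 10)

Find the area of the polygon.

Apply the surveyor's formula: 2A = Σ (x_i·y_{i+1} − x_{i+1}·y_i), indices taken mod 7.
Σ = (-5) + (1) + (-2) + (110) + (80) + (73) + (11) = 268
Area = |Σ|/2 = 134.

134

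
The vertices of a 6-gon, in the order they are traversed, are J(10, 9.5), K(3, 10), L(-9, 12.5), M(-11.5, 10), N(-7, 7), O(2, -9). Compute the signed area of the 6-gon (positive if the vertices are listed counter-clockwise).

200.125

Apply Gauss's area formula: 2A = Σ (x_i·y_{i+1} − x_{i+1}·y_i), indices taken mod 6.
Cross-terms: 71.5, 127.5, 53.75, -10.5, 49, 109  ⇒  Σ = 400.25
Signed area = Σ/2 = 200.125 (positive ⇒ counter-clockwise traversal).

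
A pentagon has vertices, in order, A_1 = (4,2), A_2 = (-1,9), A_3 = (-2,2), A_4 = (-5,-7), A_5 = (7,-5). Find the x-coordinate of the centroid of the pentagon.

Apply the surveyor's formula. First the cross-terms c_i = x_i·y_{i+1} − x_{i+1}·y_i:
  38, 16, 24, 74, 34  ⇒  2A = 186, A = 93.
Then Σ (x_i + x_{i+1})·c_i = 420, so x̄ = 420 / (6·93) = 70/93.

70/93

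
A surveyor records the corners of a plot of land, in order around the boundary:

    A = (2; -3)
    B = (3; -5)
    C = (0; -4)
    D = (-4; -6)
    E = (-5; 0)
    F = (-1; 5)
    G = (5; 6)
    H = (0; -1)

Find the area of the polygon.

Σ = (-1) + (-12) + (-16) + (-30) + (-25) + (-31) + (-5) + (2) = -118
Area = |Σ|/2 = 59.

59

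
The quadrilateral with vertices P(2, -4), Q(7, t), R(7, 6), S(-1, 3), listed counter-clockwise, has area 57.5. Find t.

Write out the shoelace sum; only the two edges meeting at Q involve t:
2·Area = [(2·t − 7·(-4)) + (7·6 − 7·t)] + 25
       = -5·t + 95 = 115
⇒ t = -4.

-4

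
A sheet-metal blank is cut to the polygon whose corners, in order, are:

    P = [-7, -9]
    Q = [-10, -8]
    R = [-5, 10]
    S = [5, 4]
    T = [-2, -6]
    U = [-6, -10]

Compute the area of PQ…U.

149

Apply the surveyor's formula: 2A = Σ (x_i·y_{i+1} − x_{i+1}·y_i), indices taken mod 6.
Σ = (-34) + (-140) + (-70) + (-22) + (-16) + (-16) = -298
Area = |Σ|/2 = 149.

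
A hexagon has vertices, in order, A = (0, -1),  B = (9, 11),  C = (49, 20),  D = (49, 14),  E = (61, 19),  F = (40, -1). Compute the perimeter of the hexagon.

|AB| = √((9)² + (12)²) = √225 = 15
|BC| = √((40)² + (9)²) = √1681 = 41
|CD| = √((0)² + (-6)²) = √36 = 6
|DE| = √((12)² + (5)²) = √169 = 13
|EF| = √((-21)² + (-20)²) = √841 = 29
|FA| = √((-40)² + (0)²) = √1600 = 40
Perimeter = 15 + 41 + 6 + 13 + 29 + 40 = 144.

144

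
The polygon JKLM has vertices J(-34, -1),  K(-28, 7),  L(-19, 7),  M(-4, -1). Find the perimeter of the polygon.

66

|JK| = √((6)² + (8)²) = √100 = 10
|KL| = √((9)² + (0)²) = √81 = 9
|LM| = √((15)² + (-8)²) = √289 = 17
|MJ| = √((-30)² + (0)²) = √900 = 30
Perimeter = 10 + 9 + 17 + 30 = 66.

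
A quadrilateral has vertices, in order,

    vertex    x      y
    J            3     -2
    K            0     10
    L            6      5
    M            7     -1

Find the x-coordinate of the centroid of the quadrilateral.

913/246

Apply the surveyor's formula. First the cross-terms c_i = x_i·y_{i+1} − x_{i+1}·y_i:
  30, -60, -41, -11  ⇒  2A = -82, A = -41.
Then Σ (x_i + x_{i+1})·c_i = -913, so x̄ = -913 / (6·(-41)) = 913/246.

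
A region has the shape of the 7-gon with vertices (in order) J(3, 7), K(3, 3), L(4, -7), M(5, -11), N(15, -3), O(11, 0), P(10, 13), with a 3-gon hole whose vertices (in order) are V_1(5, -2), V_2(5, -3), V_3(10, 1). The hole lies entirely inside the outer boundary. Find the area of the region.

Outer boundary:
Cross-terms: -12, -33, -9, 150, 33, 143, 31  ⇒  Σ = 303
Area = |Σ|/2 = 151.5.
Hole:
Apply the surveyor's formula: 2A = Σ (x_i·y_{i+1} − x_{i+1}·y_i), indices taken mod 3.
Σ = (-5) + (35) + (-25) = 5
Area = |Σ|/2 = 2.5.
Net area = 151.5 − 2.5 = 149.

149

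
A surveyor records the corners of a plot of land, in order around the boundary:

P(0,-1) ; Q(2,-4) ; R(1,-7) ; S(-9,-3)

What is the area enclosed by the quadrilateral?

Apply the surveyor's formula: 2A = Σ (x_i·y_{i+1} − x_{i+1}·y_i), indices taken mod 4.
P→Q: (0)(-4) − (2)(-1) = 2
Q→R: (2)(-7) − (1)(-4) = -10
R→S: (1)(-3) − (-9)(-7) = -66
S→P: (-9)(-1) − (0)(-3) = 9
Σ = -65
Area = |Σ|/2 = 32.5.

32.5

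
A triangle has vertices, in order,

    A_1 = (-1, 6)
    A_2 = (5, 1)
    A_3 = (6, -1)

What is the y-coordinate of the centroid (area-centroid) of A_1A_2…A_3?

2

Apply the shoelace (surveyor's) formula. First the cross-terms c_i = x_i·y_{i+1} − x_{i+1}·y_i:
  -31, -11, 35  ⇒  2A = -7, A = -3.5.
Then Σ (y_i + y_{i+1})·c_i = -42, so ȳ = -42 / (6·(-3.5)) = 2.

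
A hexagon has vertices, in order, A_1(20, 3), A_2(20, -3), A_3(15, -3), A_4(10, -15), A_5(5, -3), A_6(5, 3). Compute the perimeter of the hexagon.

58

|A_1A_2| = √((0)² + (-6)²) = √36 = 6
|A_2A_3| = √((-5)² + (0)²) = √25 = 5
|A_3A_4| = √((-5)² + (-12)²) = √169 = 13
|A_4A_5| = √((-5)² + (12)²) = √169 = 13
|A_5A_6| = √((0)² + (6)²) = √36 = 6
|A_6A_1| = √((15)² + (0)²) = √225 = 15
Perimeter = 6 + 5 + 13 + 13 + 6 + 15 = 58.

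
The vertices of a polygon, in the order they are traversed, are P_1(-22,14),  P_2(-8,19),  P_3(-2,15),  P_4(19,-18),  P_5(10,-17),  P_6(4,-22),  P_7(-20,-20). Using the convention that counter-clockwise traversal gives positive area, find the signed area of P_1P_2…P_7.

-1086

Cross-terms: -306, -82, -249, -143, -152, -520, -720  ⇒  Σ = -2172
Signed area = Σ/2 = -1086 (negative ⇒ clockwise traversal).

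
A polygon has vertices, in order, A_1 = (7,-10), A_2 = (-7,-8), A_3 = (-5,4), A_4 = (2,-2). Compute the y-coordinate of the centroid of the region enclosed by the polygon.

-436/99

Apply the surveyor's formula. First the cross-terms c_i = x_i·y_{i+1} − x_{i+1}·y_i:
  -126, -68, 2, -6  ⇒  2A = -198, A = -99.
Then Σ (y_i + y_{i+1})·c_i = 2616, so ȳ = 2616 / (6·(-99)) = -436/99.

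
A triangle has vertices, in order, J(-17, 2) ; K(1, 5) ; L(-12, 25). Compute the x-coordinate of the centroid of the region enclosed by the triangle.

Apply the shoelace (surveyor's) formula. First the cross-terms c_i = x_i·y_{i+1} − x_{i+1}·y_i:
  -87, 85, 401  ⇒  2A = 399, A = 199.5.
Then Σ (x_i + x_{i+1})·c_i = -11172, so x̄ = -11172 / (6·199.5) = -28/3.

-28/3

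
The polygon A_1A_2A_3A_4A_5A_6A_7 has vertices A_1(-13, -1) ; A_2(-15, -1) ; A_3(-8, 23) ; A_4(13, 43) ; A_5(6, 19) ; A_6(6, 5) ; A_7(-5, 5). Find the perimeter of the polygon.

116

|A_1A_2| = √((-2)² + (0)²) = √4 = 2
|A_2A_3| = √((7)² + (24)²) = √625 = 25
|A_3A_4| = √((21)² + (20)²) = √841 = 29
|A_4A_5| = √((-7)² + (-24)²) = √625 = 25
|A_5A_6| = √((0)² + (-14)²) = √196 = 14
|A_6A_7| = √((-11)² + (0)²) = √121 = 11
|A_7A_1| = √((-8)² + (-6)²) = √100 = 10
Perimeter = 2 + 25 + 29 + 25 + 14 + 11 + 10 = 116.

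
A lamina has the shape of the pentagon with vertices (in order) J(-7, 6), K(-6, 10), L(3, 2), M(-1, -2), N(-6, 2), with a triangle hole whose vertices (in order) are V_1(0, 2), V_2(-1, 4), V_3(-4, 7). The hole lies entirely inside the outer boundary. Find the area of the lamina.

56.5

Outer boundary:
Cross-terms: -34, -42, -4, -14, -22  ⇒  Σ = -116
Area = |Σ|/2 = 58.
Hole:
Apply the shoelace formula: 2A = Σ (x_i·y_{i+1} − x_{i+1}·y_i), indices taken mod 3.
Σ = (2) + (9) + (-8) = 3
Area = |Σ|/2 = 1.5.
Net area = 58 − 1.5 = 56.5.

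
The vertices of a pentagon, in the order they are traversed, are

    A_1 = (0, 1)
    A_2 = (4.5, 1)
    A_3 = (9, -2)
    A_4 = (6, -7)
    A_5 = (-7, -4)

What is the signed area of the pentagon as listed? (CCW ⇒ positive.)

-76.75

Apply the surveyor's formula: 2A = Σ (x_i·y_{i+1} − x_{i+1}·y_i), indices taken mod 5.
A_1→A_2: (0)(1) − (4.5)(1) = -4.5
A_2→A_3: (4.5)(-2) − (9)(1) = -18
A_3→A_4: (9)(-7) − (6)(-2) = -51
A_4→A_5: (6)(-4) − (-7)(-7) = -73
A_5→A_1: (-7)(1) − (0)(-4) = -7
Σ = -153.5
Signed area = Σ/2 = -76.75 (negative ⇒ clockwise traversal).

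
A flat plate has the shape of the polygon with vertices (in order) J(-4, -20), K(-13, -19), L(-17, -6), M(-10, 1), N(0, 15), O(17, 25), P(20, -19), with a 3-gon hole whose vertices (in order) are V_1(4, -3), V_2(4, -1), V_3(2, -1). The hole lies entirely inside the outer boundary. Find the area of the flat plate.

1103

Outer boundary:
Σ = (-184) + (-245) + (-77) + (-150) + (-255) + (-823) + (-476) = -2210
Area = |Σ|/2 = 1105.
Hole:
Apply Gauss's area formula: 2A = Σ (x_i·y_{i+1} − x_{i+1}·y_i), indices taken mod 3.
Σ = (8) + (-2) + (-2) = 4
Area = |Σ|/2 = 2.
Net area = 1105 − 2 = 1103.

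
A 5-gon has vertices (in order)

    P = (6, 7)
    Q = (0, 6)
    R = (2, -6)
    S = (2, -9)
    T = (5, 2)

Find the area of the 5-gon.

45

Apply the surveyor's formula: 2A = Σ (x_i·y_{i+1} − x_{i+1}·y_i), indices taken mod 5.
Cross-terms: 36, -12, -6, 49, 23  ⇒  Σ = 90
Area = |Σ|/2 = 45.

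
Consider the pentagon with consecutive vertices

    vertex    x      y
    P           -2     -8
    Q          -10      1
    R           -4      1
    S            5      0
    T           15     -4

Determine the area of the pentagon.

120.5

Cross-terms: -82, -6, -5, -20, -128  ⇒  Σ = -241
Area = |Σ|/2 = 120.5.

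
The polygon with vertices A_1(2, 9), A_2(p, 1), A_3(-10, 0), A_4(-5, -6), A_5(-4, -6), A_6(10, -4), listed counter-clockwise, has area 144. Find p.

The doubled signed area Σ (x_i y_{i+1} − x_{i+1} y_i) is linear in p.
With p=0 it equals 252; the coefficient of p is -9 (from the two edges through A_2).
So -9·p + 252 = 2·144 = 288 ⇒ p = -4.

-4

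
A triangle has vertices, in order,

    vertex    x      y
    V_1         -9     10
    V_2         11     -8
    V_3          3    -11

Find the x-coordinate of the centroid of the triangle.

5/3

Apply Gauss's area formula. First the cross-terms c_i = x_i·y_{i+1} − x_{i+1}·y_i:
  -38, -97, -69  ⇒  2A = -204, A = -102.
Then Σ (x_i + x_{i+1})·c_i = -1020, so x̄ = -1020 / (6·(-102)) = 5/3.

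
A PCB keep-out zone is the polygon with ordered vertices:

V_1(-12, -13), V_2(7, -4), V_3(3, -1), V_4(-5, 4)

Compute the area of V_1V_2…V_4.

Σ = (139) + (5) + (7) + (113) = 264
Area = |Σ|/2 = 132.

132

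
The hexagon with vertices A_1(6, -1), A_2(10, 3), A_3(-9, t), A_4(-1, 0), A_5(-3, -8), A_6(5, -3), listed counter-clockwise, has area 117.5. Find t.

The doubled signed area Σ (x_i y_{i+1} − x_{i+1} y_i) is linear in t.
With t=0 it equals 125; the coefficient of t is 11 (from the two edges through A_3).
So 11·t + 125 = 2·117.5 = 235 ⇒ t = 10.

10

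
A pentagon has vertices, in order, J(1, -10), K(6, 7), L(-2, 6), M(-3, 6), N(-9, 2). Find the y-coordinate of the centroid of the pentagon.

67/259

Apply the shoelace formula. First the cross-terms c_i = x_i·y_{i+1} − x_{i+1}·y_i:
  67, 50, 6, 48, 88  ⇒  2A = 259, A = 129.5.
Then Σ (y_i + y_{i+1})·c_i = 201, so ȳ = 201 / (6·129.5) = 67/259.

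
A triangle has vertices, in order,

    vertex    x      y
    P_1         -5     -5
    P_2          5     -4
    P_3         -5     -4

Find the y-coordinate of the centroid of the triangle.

-13/3

Apply the shoelace formula. First the cross-terms c_i = x_i·y_{i+1} − x_{i+1}·y_i:
  45, -40, 5  ⇒  2A = 10, A = 5.
Then Σ (y_i + y_{i+1})·c_i = -130, so ȳ = -130 / (6·5) = -13/3.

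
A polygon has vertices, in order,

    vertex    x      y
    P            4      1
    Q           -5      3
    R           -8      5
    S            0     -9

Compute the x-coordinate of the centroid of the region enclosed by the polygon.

-109/93

Apply the shoelace formula. First the cross-terms c_i = x_i·y_{i+1} − x_{i+1}·y_i:
  17, -1, 72, 36  ⇒  2A = 124, A = 62.
Then Σ (x_i + x_{i+1})·c_i = -436, so x̄ = -436 / (6·62) = -109/93.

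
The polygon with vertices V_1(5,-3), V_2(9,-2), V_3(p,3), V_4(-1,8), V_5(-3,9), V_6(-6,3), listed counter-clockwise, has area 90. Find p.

7

The doubled signed area Σ (x_i y_{i+1} − x_{i+1} y_i) is linear in p.
With p=0 it equals 110; the coefficient of p is 10 (from the two edges through V_3).
So 10·p + 110 = 2·90 = 180 ⇒ p = 7.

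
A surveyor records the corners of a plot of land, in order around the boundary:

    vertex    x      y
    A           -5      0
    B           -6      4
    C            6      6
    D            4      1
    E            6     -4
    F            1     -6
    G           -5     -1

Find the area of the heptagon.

94

Apply the shoelace formula: 2A = Σ (x_i·y_{i+1} − x_{i+1}·y_i), indices taken mod 7.
A→B: (-5)(4) − (-6)(0) = -20
B→C: (-6)(6) − (6)(4) = -60
C→D: (6)(1) − (4)(6) = -18
D→E: (4)(-4) − (6)(1) = -22
E→F: (6)(-6) − (1)(-4) = -32
F→G: (1)(-1) − (-5)(-6) = -31
G→A: (-5)(0) − (-5)(-1) = -5
Σ = -188
Area = |Σ|/2 = 94.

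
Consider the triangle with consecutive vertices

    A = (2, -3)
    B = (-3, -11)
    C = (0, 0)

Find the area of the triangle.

15.5

A→B: (2)(-11) − (-3)(-3) = -31
B→C: (-3)(0) − (0)(-11) = 0
C→A: (0)(-3) − (2)(0) = 0
Σ = -31
Area = |Σ|/2 = 15.5.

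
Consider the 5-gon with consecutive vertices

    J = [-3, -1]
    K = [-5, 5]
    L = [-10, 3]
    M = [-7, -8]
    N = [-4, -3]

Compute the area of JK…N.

Apply the shoelace (surveyor's) formula: 2A = Σ (x_i·y_{i+1} − x_{i+1}·y_i), indices taken mod 5.
J→K: (-3)(5) − (-5)(-1) = -20
K→L: (-5)(3) − (-10)(5) = 35
L→M: (-10)(-8) − (-7)(3) = 101
M→N: (-7)(-3) − (-4)(-8) = -11
N→J: (-4)(-1) − (-3)(-3) = -5
Σ = 100
Area = |Σ|/2 = 50.

50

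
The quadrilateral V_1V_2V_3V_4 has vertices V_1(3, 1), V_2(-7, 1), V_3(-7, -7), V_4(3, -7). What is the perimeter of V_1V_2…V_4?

|V_1V_2| = √((-10)² + (0)²) = √100 = 10
|V_2V_3| = √((0)² + (-8)²) = √64 = 8
|V_3V_4| = √((10)² + (0)²) = √100 = 10
|V_4V_1| = √((0)² + (8)²) = √64 = 8
Perimeter = 10 + 8 + 10 + 8 = 36.

36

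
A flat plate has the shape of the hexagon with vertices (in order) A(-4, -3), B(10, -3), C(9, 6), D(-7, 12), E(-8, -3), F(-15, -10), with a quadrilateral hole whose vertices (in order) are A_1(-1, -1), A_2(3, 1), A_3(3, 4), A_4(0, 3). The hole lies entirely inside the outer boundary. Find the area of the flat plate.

Outer boundary:
A→B: (-4)(-3) − (10)(-3) = 42
B→C: (10)(6) − (9)(-3) = 87
C→D: (9)(12) − (-7)(6) = 150
D→E: (-7)(-3) − (-8)(12) = 117
E→F: (-8)(-10) − (-15)(-3) = 35
F→A: (-15)(-3) − (-4)(-10) = 5
Σ = 436
Area = |Σ|/2 = 218.
Hole:
Apply the shoelace (surveyor's) formula: 2A = Σ (x_i·y_{i+1} − x_{i+1}·y_i), indices taken mod 4.
A_1→A_2: (-1)(1) − (3)(-1) = 2
A_2→A_3: (3)(4) − (3)(1) = 9
A_3→A_4: (3)(3) − (0)(4) = 9
A_4→A_1: (0)(-1) − (-1)(3) = 3
Σ = 23
Area = |Σ|/2 = 11.5.
Net area = 218 − 11.5 = 206.5.

206.5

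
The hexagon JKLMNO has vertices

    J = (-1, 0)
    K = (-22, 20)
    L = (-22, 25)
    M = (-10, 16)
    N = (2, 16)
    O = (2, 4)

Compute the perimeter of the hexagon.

78

|JK| = √((-21)² + (20)²) = √841 = 29
|KL| = √((0)² + (5)²) = √25 = 5
|LM| = √((12)² + (-9)²) = √225 = 15
|MN| = √((12)² + (0)²) = √144 = 12
|NO| = √((0)² + (-12)²) = √144 = 12
|OJ| = √((-3)² + (-4)²) = √25 = 5
Perimeter = 29 + 5 + 15 + 12 + 12 + 5 = 78.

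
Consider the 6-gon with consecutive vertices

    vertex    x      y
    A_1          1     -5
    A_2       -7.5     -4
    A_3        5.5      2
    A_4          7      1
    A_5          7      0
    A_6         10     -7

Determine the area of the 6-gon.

Σ = (-41.5) + (7) + (-8.5) + (-7) + (-49) + (-43) = -142
Area = |Σ|/2 = 71.

71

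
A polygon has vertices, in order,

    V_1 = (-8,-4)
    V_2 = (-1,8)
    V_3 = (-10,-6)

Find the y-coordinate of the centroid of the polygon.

-2/3

Apply Gauss's area formula. First the cross-terms c_i = x_i·y_{i+1} − x_{i+1}·y_i:
  -68, 86, -8  ⇒  2A = 10, A = 5.
Then Σ (y_i + y_{i+1})·c_i = -20, so ȳ = -20 / (6·5) = -2/3.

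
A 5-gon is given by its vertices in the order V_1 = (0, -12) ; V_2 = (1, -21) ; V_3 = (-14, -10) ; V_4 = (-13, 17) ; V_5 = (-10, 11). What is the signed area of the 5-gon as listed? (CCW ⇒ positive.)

-256.5

Σ = (12) + (-304) + (-368) + (27) + (120) = -513
Signed area = Σ/2 = -256.5 (negative ⇒ clockwise traversal).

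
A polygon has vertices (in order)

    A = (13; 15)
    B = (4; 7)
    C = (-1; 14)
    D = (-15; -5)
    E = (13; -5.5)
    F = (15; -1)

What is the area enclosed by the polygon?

Apply the surveyor's formula: 2A = Σ (x_i·y_{i+1} − x_{i+1}·y_i), indices taken mod 6.
A→B: (13)(7) − (4)(15) = 31
B→C: (4)(14) − (-1)(7) = 63
C→D: (-1)(-5) − (-15)(14) = 215
D→E: (-15)(-5.5) − (13)(-5) = 147.5
E→F: (13)(-1) − (15)(-5.5) = 69.5
F→A: (15)(15) − (13)(-1) = 238
Σ = 764
Area = |Σ|/2 = 382.

382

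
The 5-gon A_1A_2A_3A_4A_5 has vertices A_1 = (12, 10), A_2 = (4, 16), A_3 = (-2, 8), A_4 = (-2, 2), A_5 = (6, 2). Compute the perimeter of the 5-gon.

44

|A_1A_2| = √((-8)² + (6)²) = √100 = 10
|A_2A_3| = √((-6)² + (-8)²) = √100 = 10
|A_3A_4| = √((0)² + (-6)²) = √36 = 6
|A_4A_5| = √((8)² + (0)²) = √64 = 8
|A_5A_1| = √((6)² + (8)²) = √100 = 10
Perimeter = 10 + 10 + 6 + 8 + 10 = 44.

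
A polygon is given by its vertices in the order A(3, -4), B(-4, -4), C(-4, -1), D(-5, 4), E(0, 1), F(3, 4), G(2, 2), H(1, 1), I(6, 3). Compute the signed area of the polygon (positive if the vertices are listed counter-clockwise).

Apply the surveyor's formula: 2A = Σ (x_i·y_{i+1} − x_{i+1}·y_i), indices taken mod 9.
Cross-terms: -28, -12, -21, -5, -3, -2, 0, -3, -33  ⇒  Σ = -107
Signed area = Σ/2 = -53.5 (negative ⇒ clockwise traversal).

-53.5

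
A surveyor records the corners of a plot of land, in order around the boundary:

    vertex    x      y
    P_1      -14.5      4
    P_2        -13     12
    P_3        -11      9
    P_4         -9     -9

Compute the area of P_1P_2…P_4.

46.75

Apply the surveyor's formula: 2A = Σ (x_i·y_{i+1} − x_{i+1}·y_i), indices taken mod 4.
P_1→P_2: (-14.5)(12) − (-13)(4) = -122
P_2→P_3: (-13)(9) − (-11)(12) = 15
P_3→P_4: (-11)(-9) − (-9)(9) = 180
P_4→P_1: (-9)(4) − (-14.5)(-9) = -166.5
Σ = -93.5
Area = |Σ|/2 = 46.75.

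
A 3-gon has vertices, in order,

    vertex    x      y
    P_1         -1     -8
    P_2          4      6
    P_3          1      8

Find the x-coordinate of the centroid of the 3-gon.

4/3

Apply the shoelace (surveyor's) formula. First the cross-terms c_i = x_i·y_{i+1} − x_{i+1}·y_i:
  26, 26, 0  ⇒  2A = 52, A = 26.
Then Σ (x_i + x_{i+1})·c_i = 208, so x̄ = 208 / (6·26) = 4/3.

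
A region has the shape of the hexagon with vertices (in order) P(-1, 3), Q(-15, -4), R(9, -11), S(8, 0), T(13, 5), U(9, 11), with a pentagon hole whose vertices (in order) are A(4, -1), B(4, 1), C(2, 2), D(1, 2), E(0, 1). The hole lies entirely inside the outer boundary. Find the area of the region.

Outer boundary:
P→Q: (-1)(-4) − (-15)(3) = 49
Q→R: (-15)(-11) − (9)(-4) = 201
R→S: (9)(0) − (8)(-11) = 88
S→T: (8)(5) − (13)(0) = 40
T→U: (13)(11) − (9)(5) = 98
U→P: (9)(3) − (-1)(11) = 38
Σ = 514
Area = |Σ|/2 = 257.
Hole:
Apply Gauss's area formula: 2A = Σ (x_i·y_{i+1} − x_{i+1}·y_i), indices taken mod 5.
Σ = (8) + (6) + (2) + (1) + (-4) = 13
Area = |Σ|/2 = 6.5.
Net area = 257 − 6.5 = 250.5.

250.5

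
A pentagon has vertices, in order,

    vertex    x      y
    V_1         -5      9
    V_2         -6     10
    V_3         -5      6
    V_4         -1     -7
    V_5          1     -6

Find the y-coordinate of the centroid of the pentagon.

Apply the shoelace formula. First the cross-terms c_i = x_i·y_{i+1} − x_{i+1}·y_i:
  4, 14, 41, 13, -21  ⇒  2A = 51, A = 25.5.
Then Σ (y_i + y_{i+1})·c_i = 27, so ȳ = 27 / (6·25.5) = 3/17.

3/17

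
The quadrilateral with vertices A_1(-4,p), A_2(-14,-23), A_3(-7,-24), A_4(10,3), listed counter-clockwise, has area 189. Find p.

Write out the shoelace sum; only the two edges meeting at A_1 involve p:
2·Area = [(10·p − (-4)·3) + ((-4)·(-23) − (-14)·p)] + 394
       = 24·p + 498 = 378
⇒ p = -5.

-5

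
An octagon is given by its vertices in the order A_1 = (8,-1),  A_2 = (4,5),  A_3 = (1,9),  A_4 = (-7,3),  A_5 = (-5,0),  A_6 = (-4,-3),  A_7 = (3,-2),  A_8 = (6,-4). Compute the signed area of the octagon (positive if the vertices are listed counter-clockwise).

Apply the shoelace formula: 2A = Σ (x_i·y_{i+1} − x_{i+1}·y_i), indices taken mod 8.
Σ = (44) + (31) + (66) + (15) + (15) + (17) + (0) + (26) = 214
Signed area = Σ/2 = 107 (positive ⇒ counter-clockwise traversal).

107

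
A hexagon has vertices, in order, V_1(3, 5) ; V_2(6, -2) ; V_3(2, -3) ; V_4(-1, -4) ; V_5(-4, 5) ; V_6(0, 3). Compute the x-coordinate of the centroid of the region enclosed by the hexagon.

Apply the surveyor's formula. First the cross-terms c_i = x_i·y_{i+1} − x_{i+1}·y_i:
  -36, -14, -11, -21, -12, -9  ⇒  2A = -103, A = -51.5.
Then Σ (x_i + x_{i+1})·c_i = -321, so x̄ = -321 / (6·(-51.5)) = 107/103.

107/103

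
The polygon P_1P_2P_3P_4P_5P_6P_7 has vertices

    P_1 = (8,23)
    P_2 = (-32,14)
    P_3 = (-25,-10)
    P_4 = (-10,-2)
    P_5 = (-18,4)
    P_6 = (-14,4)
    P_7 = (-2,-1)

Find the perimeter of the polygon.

|P_1P_2| = √((-40)² + (-9)²) = √1681 = 41
|P_2P_3| = √((7)² + (-24)²) = √625 = 25
|P_3P_4| = √((15)² + (8)²) = √289 = 17
|P_4P_5| = √((-8)² + (6)²) = √100 = 10
|P_5P_6| = √((4)² + (0)²) = √16 = 4
|P_6P_7| = √((12)² + (-5)²) = √169 = 13
|P_7P_1| = √((10)² + (24)²) = √676 = 26
Perimeter = 41 + 25 + 17 + 10 + 4 + 13 + 26 = 136.

136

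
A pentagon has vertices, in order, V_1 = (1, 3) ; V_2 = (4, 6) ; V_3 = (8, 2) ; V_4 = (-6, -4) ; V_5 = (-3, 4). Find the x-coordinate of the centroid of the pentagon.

Apply Gauss's area formula. First the cross-terms c_i = x_i·y_{i+1} − x_{i+1}·y_i:
  -6, -40, -20, -36, -13  ⇒  2A = -115, A = -57.5.
Then Σ (x_i + x_{i+1})·c_i = -200, so x̄ = -200 / (6·(-57.5)) = 40/69.

40/69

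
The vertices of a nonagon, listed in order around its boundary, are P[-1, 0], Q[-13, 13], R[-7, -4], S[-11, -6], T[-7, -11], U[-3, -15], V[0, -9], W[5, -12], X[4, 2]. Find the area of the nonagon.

205.5

Apply the surveyor's formula: 2A = Σ (x_i·y_{i+1} − x_{i+1}·y_i), indices taken mod 9.
Σ = (-13) + (143) + (-2) + (79) + (72) + (27) + (45) + (58) + (2) = 411
Area = |Σ|/2 = 205.5.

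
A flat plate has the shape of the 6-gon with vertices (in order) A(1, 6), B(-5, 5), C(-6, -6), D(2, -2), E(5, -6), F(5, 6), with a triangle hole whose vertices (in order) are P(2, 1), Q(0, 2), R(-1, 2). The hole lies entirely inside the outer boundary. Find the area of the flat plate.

Outer boundary:
Apply the shoelace formula: 2A = Σ (x_i·y_{i+1} − x_{i+1}·y_i), indices taken mod 6.
Σ = (35) + (60) + (24) + (-2) + (60) + (24) = 201
Area = |Σ|/2 = 100.5.
Hole:
Σ = (4) + (2) + (-5) = 1
Area = |Σ|/2 = 0.5.
Net area = 100.5 − 0.5 = 100.

100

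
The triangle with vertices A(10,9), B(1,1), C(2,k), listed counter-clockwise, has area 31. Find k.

-5

The doubled signed area Σ (x_i y_{i+1} − x_{i+1} y_i) is linear in k.
With k=0 it equals 17; the coefficient of k is -9 (from the two edges through C).
So -9·k + 17 = 2·31 = 62 ⇒ k = -5.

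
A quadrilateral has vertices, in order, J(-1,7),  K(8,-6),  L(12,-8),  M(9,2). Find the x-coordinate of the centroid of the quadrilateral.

Apply the shoelace formula. First the cross-terms c_i = x_i·y_{i+1} − x_{i+1}·y_i:
  -50, 8, 96, 65  ⇒  2A = 119, A = 59.5.
Then Σ (x_i + x_{i+1})·c_i = 2346, so x̄ = 2346 / (6·59.5) = 46/7.

46/7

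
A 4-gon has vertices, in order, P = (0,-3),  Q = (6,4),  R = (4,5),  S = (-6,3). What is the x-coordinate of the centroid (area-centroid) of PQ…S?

14/69

Apply the shoelace (surveyor's) formula. First the cross-terms c_i = x_i·y_{i+1} − x_{i+1}·y_i:
  18, 14, 42, 18  ⇒  2A = 92, A = 46.
Then Σ (x_i + x_{i+1})·c_i = 56, so x̄ = 56 / (6·46) = 14/69.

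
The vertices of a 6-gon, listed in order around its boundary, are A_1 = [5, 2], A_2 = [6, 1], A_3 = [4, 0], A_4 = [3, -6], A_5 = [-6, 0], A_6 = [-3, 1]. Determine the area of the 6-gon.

Apply the surveyor's formula: 2A = Σ (x_i·y_{i+1} − x_{i+1}·y_i), indices taken mod 6.
Σ = (-7) + (-4) + (-24) + (-36) + (-6) + (-11) = -88
Area = |Σ|/2 = 44.

44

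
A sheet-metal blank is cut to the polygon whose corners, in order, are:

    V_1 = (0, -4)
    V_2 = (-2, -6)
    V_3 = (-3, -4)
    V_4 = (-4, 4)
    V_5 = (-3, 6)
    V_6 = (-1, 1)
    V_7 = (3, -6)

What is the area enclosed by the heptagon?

32

Cross-terms: -8, -10, -28, -12, 3, 3, -12  ⇒  Σ = -64
Area = |Σ|/2 = 32.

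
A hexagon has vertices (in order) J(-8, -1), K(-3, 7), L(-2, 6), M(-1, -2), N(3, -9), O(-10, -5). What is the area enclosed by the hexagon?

Apply the shoelace (surveyor's) formula: 2A = Σ (x_i·y_{i+1} − x_{i+1}·y_i), indices taken mod 6.
Σ = (-59) + (-4) + (10) + (15) + (-105) + (-30) = -173
Area = |Σ|/2 = 86.5.

86.5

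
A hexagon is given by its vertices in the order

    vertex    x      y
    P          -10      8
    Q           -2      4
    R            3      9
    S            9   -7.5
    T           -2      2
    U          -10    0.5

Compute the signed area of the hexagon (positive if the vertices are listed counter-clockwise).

Σ = (-24) + (-30) + (-103.5) + (3) + (19) + (-75) = -210.5
Signed area = Σ/2 = -105.25 (negative ⇒ clockwise traversal).

-105.25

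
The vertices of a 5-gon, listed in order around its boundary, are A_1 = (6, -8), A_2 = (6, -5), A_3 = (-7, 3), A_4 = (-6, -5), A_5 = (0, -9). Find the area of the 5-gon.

81

Apply Gauss's area formula: 2A = Σ (x_i·y_{i+1} − x_{i+1}·y_i), indices taken mod 5.
A_1→A_2: (6)(-5) − (6)(-8) = 18
A_2→A_3: (6)(3) − (-7)(-5) = -17
A_3→A_4: (-7)(-5) − (-6)(3) = 53
A_4→A_5: (-6)(-9) − (0)(-5) = 54
A_5→A_1: (0)(-8) − (6)(-9) = 54
Σ = 162
Area = |Σ|/2 = 81.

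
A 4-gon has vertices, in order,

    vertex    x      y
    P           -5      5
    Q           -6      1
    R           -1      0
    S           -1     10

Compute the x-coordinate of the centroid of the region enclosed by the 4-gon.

-532/183

Apply the surveyor's formula. First the cross-terms c_i = x_i·y_{i+1} − x_{i+1}·y_i:
  25, 1, -10, 45  ⇒  2A = 61, A = 30.5.
Then Σ (x_i + x_{i+1})·c_i = -532, so x̄ = -532 / (6·30.5) = -532/183.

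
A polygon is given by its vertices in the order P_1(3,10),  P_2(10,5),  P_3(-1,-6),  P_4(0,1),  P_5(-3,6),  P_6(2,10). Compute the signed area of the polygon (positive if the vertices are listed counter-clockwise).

P_1→P_2: (3)(5) − (10)(10) = -85
P_2→P_3: (10)(-6) − (-1)(5) = -55
P_3→P_4: (-1)(1) − (0)(-6) = -1
P_4→P_5: (0)(6) − (-3)(1) = 3
P_5→P_6: (-3)(10) − (2)(6) = -42
P_6→P_1: (2)(10) − (3)(10) = -10
Σ = -190
Signed area = Σ/2 = -95 (negative ⇒ clockwise traversal).

-95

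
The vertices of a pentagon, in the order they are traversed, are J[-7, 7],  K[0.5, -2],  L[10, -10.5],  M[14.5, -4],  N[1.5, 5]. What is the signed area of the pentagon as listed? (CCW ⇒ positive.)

130.75

Apply the surveyor's formula: 2A = Σ (x_i·y_{i+1} − x_{i+1}·y_i), indices taken mod 5.
Cross-terms: 10.5, 14.75, 112.25, 78.5, 45.5  ⇒  Σ = 261.5
Signed area = Σ/2 = 130.75 (positive ⇒ counter-clockwise traversal).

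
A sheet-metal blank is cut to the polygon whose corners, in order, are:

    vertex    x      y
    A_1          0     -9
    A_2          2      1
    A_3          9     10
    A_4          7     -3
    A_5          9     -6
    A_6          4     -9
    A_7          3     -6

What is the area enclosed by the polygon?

Σ = (18) + (11) + (-97) + (-15) + (-57) + (3) + (-27) = -164
Area = |Σ|/2 = 82.

82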